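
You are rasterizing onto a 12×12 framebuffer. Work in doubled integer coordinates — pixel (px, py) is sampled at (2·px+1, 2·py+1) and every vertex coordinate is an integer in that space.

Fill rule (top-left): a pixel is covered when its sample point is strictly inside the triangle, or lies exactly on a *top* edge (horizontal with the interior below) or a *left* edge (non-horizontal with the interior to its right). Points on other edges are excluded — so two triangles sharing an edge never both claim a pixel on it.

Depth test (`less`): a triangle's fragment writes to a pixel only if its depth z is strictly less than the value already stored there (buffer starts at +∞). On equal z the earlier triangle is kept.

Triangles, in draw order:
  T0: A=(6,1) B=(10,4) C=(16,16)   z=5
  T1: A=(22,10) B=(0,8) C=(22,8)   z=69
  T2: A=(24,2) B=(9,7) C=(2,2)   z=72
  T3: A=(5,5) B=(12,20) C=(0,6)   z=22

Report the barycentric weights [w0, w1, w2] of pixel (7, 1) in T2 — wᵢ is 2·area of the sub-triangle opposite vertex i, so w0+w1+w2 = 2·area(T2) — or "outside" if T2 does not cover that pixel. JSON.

T0:
  2·area = 30
  edge (6, 1)→(10, 4): d=(4,3) right/bottom  bias=-1
  edge (10, 4)→(16, 16): d=(6,12) right/bottom  bias=-1
  edge (16, 16)→(6, 1): d=(-10,-15) top-left  bias=+0
    (4,2)@(9, 5): e=[7,18,5] → █
    (5,2)@(11, 5): e=[1,-6,35] → ·
    (4,3)@(9, 7): e=[15,30,-15] → ·
    (5,3)@(11, 7): e=[9,6,15] → █
    (6,3)@(13, 7): e=[3,-18,45] → ·
    (5,4)@(11, 9): e=[17,18,-5] → ·
    (6,5)@(13, 11): e=[19,6,5] → █
    (7,5)@(15, 11): e=[13,-18,35] → ·
    (6,6)@(13, 13): e=[27,18,-15] → ·
  covered (3 px):
    · · · · · · · · · · · ·
    · · · · · · · · · · · ·
    · · · · █ · · · · · · ·
    · · · · · █ · · · · · ·
    · · · · · · · · · · · ·
    · · · · · · █ · · · · ·
    · · · · · · · · · · · ·
    · · · · · · · · · · · ·
    · · · · · · · · · · · ·
    · · · · · · · · · · · ·
    · · · · · · · · · · · ·
    · · · · · · · · · · · ·
T1:
  2·area = 44
  edge (22, 10)→(0, 8): d=(-22,-2) top-left  bias=+0
  edge (0, 8)→(22, 8): d=(22,0) top-left  bias=+0
  edge (22, 8)→(22, 10): d=(0,2) right/bottom  bias=-1
    (5,4)@(11, 9): e=[0,22,22] → █  [on edge]
    (6,4)@(13, 9): e=[4,22,18] → █
    (7,4)@(15, 9): e=[8,22,14] → █
    (8,4)@(17, 9): e=[12,22,10] → █
    (9,4)@(19, 9): e=[16,22,6] → █
    (10,4)@(21, 9): e=[20,22,2] → █
    (11,4)@(23, 9): e=[24,22,-2] → ·
    (5,5)@(11, 11): e=[-44,66,22] → ·
    (6,5)@(13, 11): e=[-40,66,18] → ·
    (7,5)@(15, 11): e=[-36,66,14] → ·
    (8,5)@(17, 11): e=[-32,66,10] → ·
    (9,5)@(19, 11): e=[-28,66,6] → ·
  covered (6 px):
    · · · · · · · · · · · ·
    · · · · · · · · · · · ·
    · · · · · · · · · · · ·
    · · · · · · · · · · · ·
    · · · · · █ █ █ █ █ █ ·
    · · · · · · · · · · · ·
    · · · · · · · · · · · ·
    · · · · · · · · · · · ·
    · · · · · · · · · · · ·
    · · · · · · · · · · · ·
    · · · · · · · · · · · ·
    · · · · · · · · · · · ·
T2:
  2·area = 110
  edge (24, 2)→(9, 7): d=(-15,5) right/bottom  bias=-1
  edge (9, 7)→(2, 2): d=(-7,-5) top-left  bias=+0
  edge (2, 2)→(24, 2): d=(22,0) top-left  bias=+0
    (2,1)@(5, 3): e=[80,8,22] → █
    (3,1)@(7, 3): e=[70,18,22] → █
    (4,1)@(9, 3): e=[60,28,22] → █
    (5,1)@(11, 3): e=[50,38,22] → █
    (6,1)@(13, 3): e=[40,48,22] → █
    (7,1)@(15, 3): e=[30,58,22] → █
    (8,1)@(17, 3): e=[20,68,22] → █
    (9,1)@(19, 3): e=[10,78,22] → █
    (10,1)@(21, 3): e=[0,88,22] → ·  [on edge]
    (2,2)@(5, 5): e=[50,-6,66] → ·
    (3,2)@(7, 5): e=[40,4,66] → █
    (7,2)@(15, 5): e=[0,44,66] → ·  [on edge]
    (4,3)@(9, 7): e=[0,0,110] → ·  [on edge]
    (1,4)@(3, 9): e=[0,-44,154] → ·  [on edge]
    (11,8)@(23, 17): e=[-220,0,330] → ·  [on edge]
  covered (12 px):
    · · · · · · · · · · · ·
    · · █ █ █ █ █ █ █ █ · ·
    · · · █ █ █ █ · · · · ·
    · · · · · · · · · · · ·
    · · · · · · · · · · · ·
    · · · · · · · · · · · ·
    · · · · · · · · · · · ·
    · · · · · · · · · · · ·
    · · · · · · · · · · · ·
    · · · · · · · · · · · ·
    · · · · · · · · · · · ·
    · · · · · · · · · · · ·
T3:
  2·area = 82
  edge (5, 5)→(12, 20): d=(7,15) right/bottom  bias=-1
  edge (12, 20)→(0, 6): d=(-12,-14) top-left  bias=+0
  edge (0, 6)→(5, 5): d=(5,-1) top-left  bias=+0
    (7,1)@(15, 3): e=[-164,246,0] → ·  [on edge]
    (2,2)@(5, 5): e=[0,82,0] → ·  [on edge]
    (0,3)@(1, 7): e=[74,2,6] → █
    (1,3)@(3, 7): e=[44,30,8] → █
    (2,3)@(5, 7): e=[14,58,10] → █
    (3,3)@(7, 7): e=[-16,86,12] → ·
    (0,4)@(1, 9): e=[88,-22,16] → ·
    (1,4)@(3, 9): e=[58,6,18] → █
    (3,4)@(7, 9): e=[-2,62,22] → ·
    (1,5)@(3, 11): e=[72,-18,28] → ·
    (2,5)@(5, 11): e=[42,10,30] → █
    (3,5)@(7, 11): e=[12,38,32] → █
  covered (9 px):
    · · · · · · · · · · · ·
    · · · · · · · · · · · ·
    · · · · · · · · · · · ·
    █ █ █ · · · · · · · · ·
    · █ █ · · · · · · · · ·
    · · █ █ · · · · · · · ·
    · · · █ · · · · · · · ·
    · · · · █ · · · · · · ·
    · · · · · · · · · · · ·
    · · · · · · · · · · · ·
    · · · · · · · · · · · ·
    · · · · · · · · · · · ·

Final: [58,22,30]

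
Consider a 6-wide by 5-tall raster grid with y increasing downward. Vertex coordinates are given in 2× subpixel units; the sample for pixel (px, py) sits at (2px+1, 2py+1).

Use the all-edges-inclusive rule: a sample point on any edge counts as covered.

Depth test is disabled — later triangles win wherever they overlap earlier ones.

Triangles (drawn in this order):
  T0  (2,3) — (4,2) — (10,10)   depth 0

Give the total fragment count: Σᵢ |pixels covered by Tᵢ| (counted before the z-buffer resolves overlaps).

T0:
  2·area = 22
  edge (2, 3)→(4, 2): d=(2,-1) inclusive
  edge (4, 2)→(10, 10): d=(6,8) inclusive
  edge (10, 10)→(2, 3): d=(-8,-7) inclusive
    (1,1)@(3, 3): e=[1,14,7] → X
    (2,1)@(5, 3): e=[3,-2,21] → .
    (1,2)@(3, 5): e=[5,26,-9] → .
    (2,2)@(5, 5): e=[7,10,5] → X
    (3,2)@(7, 5): e=[9,-6,19] → .
    (2,3)@(5, 7): e=[11,22,-11] → .
    (3,3)@(7, 7): e=[13,6,3] → X
    (4,3)@(9, 7): e=[15,-10,17] → .
    (3,4)@(7, 9): e=[17,18,-13] → .
    (4,4)@(9, 9): e=[19,2,1] → X
    (5,4)@(11, 9): e=[21,-14,15] → .
  covered (4 px):
    . . . . . .
    . X . . . .
    . . X . . .
    . . . X . .
    . . . . X .

Final: 4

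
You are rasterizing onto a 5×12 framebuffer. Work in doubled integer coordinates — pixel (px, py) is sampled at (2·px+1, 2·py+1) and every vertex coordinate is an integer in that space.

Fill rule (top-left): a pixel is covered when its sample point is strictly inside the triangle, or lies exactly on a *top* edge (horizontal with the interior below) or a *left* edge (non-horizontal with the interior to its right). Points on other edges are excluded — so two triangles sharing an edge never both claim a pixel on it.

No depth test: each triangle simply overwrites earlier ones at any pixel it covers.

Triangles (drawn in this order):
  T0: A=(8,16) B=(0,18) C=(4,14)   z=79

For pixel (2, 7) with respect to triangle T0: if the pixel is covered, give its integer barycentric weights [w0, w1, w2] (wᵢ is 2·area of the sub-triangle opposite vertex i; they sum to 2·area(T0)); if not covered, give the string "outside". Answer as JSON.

T0:
  2·area = 24
  edge (8, 16)→(0, 18): d=(-8,2) right/bottom  bias=-1
  edge (0, 18)→(4, 14): d=(4,-4) top-left  bias=+0
  edge (4, 14)→(8, 16): d=(4,2) right/bottom  bias=-1
    (4,4)@(9, 9): e=[54,0,-30] → ·  [on edge]
    (3,5)@(7, 11): e=[42,0,-18] → ·  [on edge]
    (2,6)@(5, 13): e=[30,0,-6] → ·  [on edge]
    (1,7)@(3, 15): e=[18,0,6] → █  [on edge]
    (2,7)@(5, 15): e=[14,8,2] → █
    (3,7)@(7, 15): e=[10,16,-2] → ·
    (0,8)@(1, 17): e=[6,0,18] → █  [on edge]
    (2,8)@(5, 17): e=[-2,16,10] → ·
    (0,9)@(1, 19): e=[-10,8,26] → ·
    (1,9)@(3, 19): e=[-14,16,22] → ·
  covered (4 px):
    · · · · ·
    · · · · ·
    · · · · ·
    · · · · ·
    · · · · ·
    · · · · ·
    · · · · ·
    · █ █ · ·
    █ █ · · ·
    · · · · ·
    · · · · ·
    · · · · ·

Answer: [8,2,14]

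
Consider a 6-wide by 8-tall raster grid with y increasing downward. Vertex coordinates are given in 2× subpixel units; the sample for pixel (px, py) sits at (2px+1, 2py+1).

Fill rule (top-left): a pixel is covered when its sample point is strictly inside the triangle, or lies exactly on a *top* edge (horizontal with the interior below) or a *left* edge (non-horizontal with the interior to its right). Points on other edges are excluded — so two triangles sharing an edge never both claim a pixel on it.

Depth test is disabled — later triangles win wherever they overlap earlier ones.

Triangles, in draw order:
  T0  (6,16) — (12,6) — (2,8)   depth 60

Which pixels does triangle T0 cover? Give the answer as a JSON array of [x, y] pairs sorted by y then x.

T0:
  2·area = 88  (B↔C swapped to make it positive)
  edge (6, 16)→(2, 8): d=(-4,-8) top-left  bias=+0
  edge (2, 8)→(12, 6): d=(10,-2) top-left  bias=+0
  edge (12, 6)→(6, 16): d=(-6,10) right/bottom  bias=-1
    (3,3)@(7, 7): e=[44,0,44] → #  [on edge]
    (4,3)@(9, 7): e=[60,4,24] → #
    (5,3)@(11, 7): e=[76,8,4] → #
    (1,4)@(3, 9): e=[4,12,72] → #
    (2,4)@(5, 9): e=[20,16,52] → #
    (5,4)@(11, 9): e=[68,28,-8] → ·
    (1,5)@(3, 11): e=[-4,32,60] → ·
    (2,5)@(5, 11): e=[12,36,40] → #
    (4,5)@(9, 11): e=[44,44,0] → ·  [on edge]
    (2,6)@(5, 13): e=[4,56,28] → #
    (4,6)@(9, 13): e=[36,64,-12] → ·
    (2,7)@(5, 15): e=[-4,76,16] → ·
  covered (11 px):
    · · · · · ·
    · · · · · ·
    · · · · · ·
    · · · # # #
    · # # # # ·
    · · # # · ·
    · · # # · ·
    · · · · · ·

Final: [[3,3],[4,3],[5,3],[1,4],[2,4],[3,4],[4,4],[2,5],[3,5],[2,6],[3,6]]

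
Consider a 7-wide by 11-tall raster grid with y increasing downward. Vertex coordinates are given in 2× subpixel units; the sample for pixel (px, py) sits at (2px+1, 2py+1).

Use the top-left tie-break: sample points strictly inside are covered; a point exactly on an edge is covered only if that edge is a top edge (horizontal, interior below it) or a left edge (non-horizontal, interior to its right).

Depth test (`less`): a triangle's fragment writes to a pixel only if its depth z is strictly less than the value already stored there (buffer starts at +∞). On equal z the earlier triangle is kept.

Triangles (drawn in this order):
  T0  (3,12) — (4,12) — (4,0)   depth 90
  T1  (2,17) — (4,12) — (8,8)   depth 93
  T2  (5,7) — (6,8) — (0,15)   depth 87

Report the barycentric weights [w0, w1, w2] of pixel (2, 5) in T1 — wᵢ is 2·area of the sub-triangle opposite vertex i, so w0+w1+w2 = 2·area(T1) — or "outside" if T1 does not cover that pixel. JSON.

T0:
  2·area = 12  (B↔C swapped to make it positive)
  edge (3, 12)→(4, 0): d=(1,-12) top-left  bias=+0
  edge (4, 0)→(4, 12): d=(0,12) right/bottom  bias=-1
  edge (4, 12)→(3, 12): d=(-1,0) right/bottom  bias=-1
  covered (0 px):
    · · · · · · ·
    · · · · · · ·
    · · · · · · ·
    · · · · · · ·
    · · · · · · ·
    · · · · · · ·
    · · · · · · ·
    · · · · · · ·
    · · · · · · ·
    · · · · · · ·
    · · · · · · ·
T1:
  2·area = 12
  edge (2, 17)→(4, 12): d=(2,-5) top-left  bias=+0
  edge (4, 12)→(8, 8): d=(4,-4) top-left  bias=+0
  edge (8, 8)→(2, 17): d=(-6,9) right/bottom  bias=-1
    (6,1)@(13, 3): e=[27,0,-15] → ·  [on edge]
    (5,2)@(11, 5): e=[21,0,-9] → ·  [on edge]
    (4,3)@(9, 7): e=[15,0,-3] → ·  [on edge]
    (3,4)@(7, 9): e=[9,0,3] → █  [on edge]
    (4,4)@(9, 9): e=[19,8,-15] → ·
    (2,5)@(5, 11): e=[3,0,9] → █  [on edge]
    (3,5)@(7, 11): e=[13,8,-9] → ·
    (1,6)@(3, 13): e=[-3,0,15] → ·  [on edge]
    (2,6)@(5, 13): e=[7,8,-3] → ·
    (0,7)@(1, 15): e=[-9,0,21] → ·  [on edge]
    (1,7)@(3, 15): e=[1,8,3] → █
    (2,7)@(5, 15): e=[11,16,-15] → ·
  covered (3 px):
    · · · · · · ·
    · · · · · · ·
    · · · · · · ·
    · · · · · · ·
    · · · █ · · ·
    · · █ · · · ·
    · · · · · · ·
    · █ · · · · ·
    · · · · · · ·
    · · · · · · ·
    · · · · · · ·
T2:
  2·area = 13
  edge (5, 7)→(6, 8): d=(1,1) right/bottom  bias=-1
  edge (6, 8)→(0, 15): d=(-6,7) right/bottom  bias=-1
  edge (0, 15)→(5, 7): d=(5,-8) top-left  bias=+0
    (0,1)@(1, 3): e=[0,65,-52] → ·  [on edge]
    (1,2)@(3, 5): e=[0,39,-26] → ·  [on edge]
    (2,3)@(5, 7): e=[0,13,0] → ·  [on edge]
    (2,4)@(5, 9): e=[2,1,10] → █
    (3,4)@(7, 9): e=[0,-13,26] → ·  [on edge]
    (1,5)@(3, 11): e=[6,3,4] → █
    (2,5)@(5, 11): e=[4,-11,20] → ·
    (4,5)@(9, 11): e=[0,-39,52] → ·  [on edge]
    (1,6)@(3, 13): e=[8,-9,14] → ·
    (5,6)@(11, 13): e=[0,-65,78] → ·  [on edge]
    (6,7)@(13, 15): e=[0,-91,104] → ·  [on edge]
  covered (2 px):
    · · · · · · ·
    · · · · · · ·
    · · · · · · ·
    · · · · · · ·
    · · █ · · · ·
    · █ · · · · ·
    · · · · · · ·
    · · · · · · ·
    · · · · · · ·
    · · · · · · ·
    · · · · · · ·

Final: [0,9,3]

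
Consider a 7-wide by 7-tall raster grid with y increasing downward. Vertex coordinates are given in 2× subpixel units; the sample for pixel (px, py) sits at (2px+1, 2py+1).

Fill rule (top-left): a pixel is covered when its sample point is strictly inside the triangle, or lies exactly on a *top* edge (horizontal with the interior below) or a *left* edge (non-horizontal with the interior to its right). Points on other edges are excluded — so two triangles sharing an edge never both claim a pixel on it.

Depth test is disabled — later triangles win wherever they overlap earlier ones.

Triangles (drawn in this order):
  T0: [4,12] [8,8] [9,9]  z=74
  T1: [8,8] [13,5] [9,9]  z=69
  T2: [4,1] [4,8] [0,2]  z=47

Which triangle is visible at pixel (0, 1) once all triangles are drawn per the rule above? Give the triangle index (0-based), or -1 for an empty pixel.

T0:
  2·area = 8
  edge (4, 12)→(8, 8): d=(4,-4) top-left  bias=+0
  edge (8, 8)→(9, 9): d=(1,1) right/bottom  bias=-1
  edge (9, 9)→(4, 12): d=(-5,3) right/bottom  bias=-1
    (0,0)@(1, 1): e=[-56,0,64] → .  [on edge]
    (1,1)@(3, 3): e=[-40,0,48] → .  [on edge]
    (6,1)@(13, 3): e=[0,-10,18] → .  [on edge]
    (2,2)@(5, 5): e=[-24,0,32] → .  [on edge]
    (5,2)@(11, 5): e=[0,-6,14] → .  [on edge]
    (3,3)@(7, 7): e=[-8,0,16] → .  [on edge]
    (4,3)@(9, 7): e=[0,-2,10] → .  [on edge]
    (3,4)@(7, 9): e=[0,2,6] → X  [on edge]
    (4,4)@(9, 9): e=[8,0,0] → .  [on edge]
    (2,5)@(5, 11): e=[0,6,2] → X  [on edge]
    (3,5)@(7, 11): e=[8,4,-4] → .
    (5,5)@(11, 11): e=[24,0,-16] → .  [on edge]
    (1,6)@(3, 13): e=[0,10,-2] → .  [on edge]
    (6,6)@(13, 13): e=[40,0,-32] → .  [on edge]
  covered (2 px):
    . . . . . . .
    . . . . . . .
    . . . . . . .
    . . . . . . .
    . . . X . . .
    . . X . . . .
    . . . . . . .
T1:
  2·area = 8
  edge (8, 8)→(13, 5): d=(5,-3) top-left  bias=+0
  edge (13, 5)→(9, 9): d=(-4,4) right/bottom  bias=-1
  edge (9, 9)→(8, 8): d=(-1,-1) top-left  bias=+0
    (0,0)@(1, 1): e=[-56,64,0] → .  [on edge]
    (1,1)@(3, 3): e=[-40,48,0] → .  [on edge]
    (2,2)@(5, 5): e=[-24,32,0] → .  [on edge]
    (6,2)@(13, 5): e=[0,0,8] → .  [on edge]
    (3,3)@(7, 7): e=[-8,16,0] → .  [on edge]
    (5,3)@(11, 7): e=[4,0,4] → .  [on edge]
    (4,4)@(9, 9): e=[8,0,0] → .  [on edge]
    (1,5)@(3, 11): e=[0,16,-8] → .  [on edge]
    (3,5)@(7, 11): e=[12,0,-4] → .  [on edge]
    (5,5)@(11, 11): e=[24,-16,0] → .  [on edge]
    (2,6)@(5, 13): e=[16,0,-8] → .  [on edge]
    (6,6)@(13, 13): e=[40,-32,0] → .  [on edge]
  covered (0 px):
    . . . . . . .
    . . . . . . .
    . . . . . . .
    . . . . . . .
    . . . . . . .
    . . . . . . .
    . . . . . . .
T2:
  2·area = 28
  edge (4, 1)→(4, 8): d=(0,7) right/bottom  bias=-1
  edge (4, 8)→(0, 2): d=(-4,-6) top-left  bias=+0
  edge (0, 2)→(4, 1): d=(4,-1) top-left  bias=+0
    (0,1)@(1, 3): e=[21,2,5] → X
    (1,1)@(3, 3): e=[7,14,7] → X
    (2,1)@(5, 3): e=[-7,26,9] → .
    (0,2)@(1, 5): e=[21,-6,13] → .
    (1,2)@(3, 5): e=[7,6,15] → X
    (2,2)@(5, 5): e=[-7,18,17] → .
    (1,3)@(3, 7): e=[7,-2,23] → .
  covered (3 px):
    . . . . . . .
    X X . . . . .
    . X . . . . .
    . . . . . . .
    . . . . . . .
    . . . . . . .
    . . . . . . .

Z-buffer (winner per pixel, '.' = empty):
  . . . . . . .
  2 2 . . . . .
  . 2 . . . . .
  . . . . . . .
  . . . 0 . . .
  . . 0 . . . .
  . . . . . . .

Final: 2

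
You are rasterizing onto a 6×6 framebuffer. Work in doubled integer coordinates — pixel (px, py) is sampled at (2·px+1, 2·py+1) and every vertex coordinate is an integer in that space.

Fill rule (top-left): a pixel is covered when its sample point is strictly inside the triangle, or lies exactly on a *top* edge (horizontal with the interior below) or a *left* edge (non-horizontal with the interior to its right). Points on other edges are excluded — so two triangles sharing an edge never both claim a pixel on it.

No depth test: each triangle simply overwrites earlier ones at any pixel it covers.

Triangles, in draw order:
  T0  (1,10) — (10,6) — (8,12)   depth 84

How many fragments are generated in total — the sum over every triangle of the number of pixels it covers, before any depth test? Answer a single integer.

T0:
  2·area = 46
  edge (1, 10)→(10, 6): d=(9,-4) top-left  bias=+0
  edge (10, 6)→(8, 12): d=(-2,6) right/bottom  bias=-1
  edge (8, 12)→(1, 10): d=(-7,-2) top-left  bias=+0
    (5,1)@(11, 3): e=[-23,0,69] → .  [on edge]
    (4,3)@(9, 7): e=[5,4,37] → X
    (5,3)@(11, 7): e=[13,-8,41] → .
    (2,4)@(5, 9): e=[7,24,15] → X
    (3,4)@(7, 9): e=[15,12,19] → X
    (4,4)@(9, 9): e=[23,0,23] → .  [on edge]
    (2,5)@(5, 11): e=[25,20,1] → X
    (4,5)@(9, 11): e=[41,-4,9] → .
  covered (5 px):
    . . . . . .
    . . . . . .
    . . . . . .
    . . . . X .
    . . X X . .
    . . X X . .

Answer: 5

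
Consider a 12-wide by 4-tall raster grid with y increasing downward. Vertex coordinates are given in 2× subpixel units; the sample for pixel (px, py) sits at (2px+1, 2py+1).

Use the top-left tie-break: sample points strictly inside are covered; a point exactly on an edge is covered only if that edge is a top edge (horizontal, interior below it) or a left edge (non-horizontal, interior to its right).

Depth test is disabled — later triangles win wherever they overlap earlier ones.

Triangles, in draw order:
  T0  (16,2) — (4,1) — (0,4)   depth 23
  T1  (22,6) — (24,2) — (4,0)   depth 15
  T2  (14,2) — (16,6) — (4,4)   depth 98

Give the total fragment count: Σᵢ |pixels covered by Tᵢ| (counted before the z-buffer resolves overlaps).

T0:
  2·area = 40  (B↔C swapped to make it positive)
  edge (16, 2)→(0, 4): d=(-16,2) right/bottom  bias=-1
  edge (0, 4)→(4, 1): d=(4,-3) top-left  bias=+0
  edge (4, 1)→(16, 2): d=(12,1) right/bottom  bias=-1
    (1,1)@(3, 3): e=[10,5,25] → █
    (2,1)@(5, 3): e=[6,11,23] → █
    (3,1)@(7, 3): e=[2,17,21] → █
    (4,1)@(9, 3): e=[-2,23,19] → ·
    (1,2)@(3, 5): e=[-22,13,49] → ·
    (2,2)@(5, 5): e=[-26,19,47] → ·
    (3,2)@(7, 5): e=[-30,25,45] → ·
  covered (3 px):
    · · · · · · · · · · · ·
    · █ █ █ · · · · · · · ·
    · · · · · · · · · · · ·
    · · · · · · · · · · · ·
T1:
  2·area = 84  (B↔C swapped to make it positive)
  edge (22, 6)→(4, 0): d=(-18,-6) top-left  bias=+0
  edge (4, 0)→(24, 2): d=(20,2) right/bottom  bias=-1
  edge (24, 2)→(22, 6): d=(-2,4) right/bottom  bias=-1
    (3,0)@(7, 1): e=[0,14,70] → █  [on edge]
    (4,0)@(9, 1): e=[12,10,62] → █
    (5,0)@(11, 1): e=[24,6,54] → █
    (6,0)@(13, 1): e=[36,2,46] → █
    (7,0)@(15, 1): e=[48,-2,38] → ·
    (3,1)@(7, 3): e=[-36,54,66] → ·
    (4,1)@(9, 3): e=[-24,50,58] → ·
    (5,1)@(11, 3): e=[-12,46,50] → ·
    (6,1)@(13, 3): e=[0,42,42] → █  [on edge]
    (7,1)@(15, 3): e=[12,38,34] → █
    (8,1)@(17, 3): e=[24,34,26] → █
    (9,1)@(19, 3): e=[36,30,18] → █
    (9,2)@(19, 5): e=[0,70,14] → █  [on edge]
  covered (12 px):
    · · · █ █ █ █ · · · · ·
    · · · · · · █ █ █ █ █ █
    · · · · · · · · · █ █ ·
    · · · · · · · · · · · ·
T2:
  2·area = 44
  edge (14, 2)→(16, 6): d=(2,4) right/bottom  bias=-1
  edge (16, 6)→(4, 4): d=(-12,-2) top-left  bias=+0
  edge (4, 4)→(14, 2): d=(10,-2) top-left  bias=+0
    (9,0)@(19, 1): e=[-22,66,0] → ·  [on edge]
    (4,1)@(9, 3): e=[22,22,0] → █  [on edge]
    (5,1)@(11, 3): e=[14,26,4] → █
    (6,1)@(13, 3): e=[6,30,8] → █
    (7,1)@(15, 3): e=[-2,34,12] → ·
    (4,2)@(9, 5): e=[26,-2,20] → ·
    (5,2)@(11, 5): e=[18,2,24] → █
    (7,2)@(15, 5): e=[2,10,32] → █
    (8,2)@(17, 5): e=[-6,14,36] → ·
    (5,3)@(11, 7): e=[22,-22,44] → ·
    (6,3)@(13, 7): e=[14,-18,48] → ·
    (7,3)@(15, 7): e=[6,-14,52] → ·
  covered (6 px):
    · · · · · · · · · · · ·
    · · · · █ █ █ · · · · ·
    · · · · · █ █ █ · · · ·
    · · · · · · · · · · · ·

Final: 21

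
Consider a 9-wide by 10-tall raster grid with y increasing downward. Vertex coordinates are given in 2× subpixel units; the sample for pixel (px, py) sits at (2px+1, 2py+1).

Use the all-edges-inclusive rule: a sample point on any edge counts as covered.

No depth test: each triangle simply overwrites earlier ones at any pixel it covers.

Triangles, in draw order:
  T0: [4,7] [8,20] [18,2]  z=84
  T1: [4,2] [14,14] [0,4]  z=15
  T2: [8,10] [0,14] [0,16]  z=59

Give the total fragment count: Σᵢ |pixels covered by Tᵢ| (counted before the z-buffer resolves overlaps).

T0:
  2·area = 202  (B↔C swapped to make it positive)
  edge (4, 7)→(18, 2): d=(14,-5) inclusive
  edge (18, 2)→(8, 20): d=(-10,18) inclusive
  edge (8, 20)→(4, 7): d=(-4,-13) inclusive
    (8,1)@(17, 3): e=[9,8,185] → █
    (5,2)@(11, 5): e=[7,96,99] → █
    (6,2)@(13, 5): e=[17,60,125] → █
    (7,2)@(15, 5): e=[27,24,151] → █
    (8,2)@(17, 5): e=[37,-12,177] → ·
    (2,3)@(5, 7): e=[5,184,13] → █
    (3,3)@(7, 7): e=[15,148,39] → █
    (4,3)@(9, 7): e=[25,112,65] → █
    (8,3)@(17, 7): e=[65,-32,169] → ·
    (2,4)@(5, 9): e=[33,164,5] → █
    (7,4)@(15, 9): e=[83,-16,135] → ·
    (2,5)@(5, 11): e=[61,144,-3] → ·
    (6,5)@(13, 11): e=[101,0,101] → █  [on edge]
  covered (25 px):
    · · · · · · · · ·
    · · · · · · · · █
    · · · · · █ █ █ ·
    · · █ █ █ █ █ █ ·
    · · █ █ █ █ █ · ·
    · · · █ █ █ █ · ·
    · · · █ █ █ · · ·
    · · · █ █ · · · ·
    · · · · █ · · · ·
    · · · · · · · · ·
T1:
  2·area = 68
  edge (4, 2)→(14, 14): d=(10,12) inclusive
  edge (14, 14)→(0, 4): d=(-14,-10) inclusive
  edge (0, 4)→(4, 2): d=(4,-2) inclusive
    (1,1)@(3, 3): e=[22,44,2] → █
    (2,1)@(5, 3): e=[-2,64,6] → ·
    (1,2)@(3, 5): e=[42,16,10] → █
    (2,2)@(5, 5): e=[18,36,14] → █
    (3,2)@(7, 5): e=[-6,56,18] → ·
    (1,3)@(3, 7): e=[62,-12,18] → ·
    (2,3)@(5, 7): e=[38,8,22] → █
    (3,3)@(7, 7): e=[14,28,26] → █
    (4,3)@(9, 7): e=[-10,48,30] → ·
    (2,4)@(5, 9): e=[58,-20,30] → ·
    (3,4)@(7, 9): e=[34,0,34] → █  [on edge]
    (4,4)@(9, 9): e=[10,20,38] → █
  covered (9 px):
    · · · · · · · · ·
    · █ · · · · · · ·
    · █ █ · · · · · ·
    · · █ █ · · · · ·
    · · · █ █ · · · ·
    · · · · · █ · · ·
    · · · · · · █ · ·
    · · · · · · · · ·
    · · · · · · · · ·
    · · · · · · · · ·
T2:
  2·area = 16  (B↔C swapped to make it positive)
  edge (8, 10)→(0, 16): d=(-8,6) inclusive
  edge (0, 16)→(0, 14): d=(0,-2) inclusive
  edge (0, 14)→(8, 10): d=(8,-4) inclusive
    (1,6)@(3, 13): e=[6,6,4] → █
    (2,6)@(5, 13): e=[-6,10,12] → ·
    (0,7)@(1, 15): e=[2,2,12] → █
    (1,7)@(3, 15): e=[-10,6,20] → ·
    (0,8)@(1, 17): e=[-14,2,28] → ·
  covered (2 px):
    · · · · · · · · ·
    · · · · · · · · ·
    · · · · · · · · ·
    · · · · · · · · ·
    · · · · · · · · ·
    · · · · · · · · ·
    · █ · · · · · · ·
    █ · · · · · · · ·
    · · · · · · · · ·
    · · · · · · · · ·

Answer: 36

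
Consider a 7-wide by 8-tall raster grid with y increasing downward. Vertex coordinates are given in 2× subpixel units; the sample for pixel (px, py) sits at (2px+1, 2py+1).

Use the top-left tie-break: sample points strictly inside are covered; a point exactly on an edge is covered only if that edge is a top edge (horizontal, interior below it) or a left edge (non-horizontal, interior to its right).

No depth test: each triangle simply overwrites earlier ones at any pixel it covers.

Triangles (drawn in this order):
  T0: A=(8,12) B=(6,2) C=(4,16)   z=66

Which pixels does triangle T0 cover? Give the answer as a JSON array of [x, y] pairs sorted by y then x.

T0:
  2·area = 48  (B↔C swapped to make it positive)
  edge (8, 12)→(4, 16): d=(-4,4) right/bottom  bias=-1
  edge (4, 16)→(6, 2): d=(2,-14) top-left  bias=+0
  edge (6, 2)→(8, 12): d=(2,10) right/bottom  bias=-1
    (3,3)@(7, 7): e=[24,24,0] → ·  [on edge]
    (6,3)@(13, 7): e=[0,108,-60] → ·  [on edge]
    (2,4)@(5, 9): e=[24,0,24] → #  [on edge]
    (3,4)@(7, 9): e=[16,28,4] → #
    (4,4)@(9, 9): e=[8,56,-16] → ·
    (5,4)@(11, 9): e=[0,84,-36] → ·  [on edge]
    (2,5)@(5, 11): e=[16,4,28] → #
    (4,5)@(9, 11): e=[0,60,-12] → ·  [on edge]
    (2,6)@(5, 13): e=[8,8,32] → #
    (3,6)@(7, 13): e=[0,36,12] → ·  [on edge]
    (2,7)@(5, 15): e=[0,12,36] → ·  [on edge]
  covered (5 px):
    · · · · · · ·
    · · · · · · ·
    · · · · · · ·
    · · · · · · ·
    · · # # · · ·
    · · # # · · ·
    · · # · · · ·
    · · · · · · ·

Final: [[2,4],[3,4],[2,5],[3,5],[2,6]]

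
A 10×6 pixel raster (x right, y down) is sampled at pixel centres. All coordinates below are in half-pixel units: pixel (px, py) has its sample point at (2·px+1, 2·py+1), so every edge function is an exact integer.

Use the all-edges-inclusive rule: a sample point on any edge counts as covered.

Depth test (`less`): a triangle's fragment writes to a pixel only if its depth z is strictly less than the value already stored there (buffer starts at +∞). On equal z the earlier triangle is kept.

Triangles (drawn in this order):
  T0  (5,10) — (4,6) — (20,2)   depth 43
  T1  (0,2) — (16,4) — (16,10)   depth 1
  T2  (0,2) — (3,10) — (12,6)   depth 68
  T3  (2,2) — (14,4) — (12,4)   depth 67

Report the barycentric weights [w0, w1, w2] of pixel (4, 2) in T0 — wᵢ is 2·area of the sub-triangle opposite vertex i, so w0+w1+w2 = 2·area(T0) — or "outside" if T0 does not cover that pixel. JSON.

T0:
  2·area = 68
  edge (5, 10)→(4, 6): d=(-1,-4) inclusive
  edge (4, 6)→(20, 2): d=(16,-4) inclusive
  edge (20, 2)→(5, 10): d=(-15,8) inclusive
    (8,1)@(17, 3): e=[55,4,9] → X
    (9,1)@(19, 3): e=[63,12,-7] → .
    (4,2)@(9, 5): e=[21,4,43] → X
    (5,2)@(11, 5): e=[29,12,27] → X
    (6,2)@(13, 5): e=[37,20,11] → X
    (7,2)@(15, 5): e=[45,28,-5] → .
    (8,2)@(17, 5): e=[53,36,-21] → .
    (2,3)@(5, 7): e=[3,20,45] → X
    (3,3)@(7, 7): e=[11,28,29] → X
    (5,3)@(11, 7): e=[27,44,-3] → .
    (6,3)@(13, 7): e=[35,52,-19] → .
    (2,4)@(5, 9): e=[1,52,15] → X
  covered (8 px):
    . . . . . . . . . .
    . . . . . . . . X .
    . . . . X X X . . .
    . . X X X . . . . .
    . . X . . . . . . .
    . . . . . . . . . .
T1:
  2·area = 96
  edge (0, 2)→(16, 4): d=(16,2) inclusive
  edge (16, 4)→(16, 10): d=(0,6) inclusive
  edge (16, 10)→(0, 2): d=(-16,-8) inclusive
    (1,1)@(3, 3): e=[10,78,8] → X
    (2,1)@(5, 3): e=[6,66,24] → X
    (3,1)@(7, 3): e=[2,54,40] → X
    (4,1)@(9, 3): e=[-2,42,56] → .
    (1,2)@(3, 5): e=[42,78,-24] → .
    (2,2)@(5, 5): e=[38,66,-8] → .
    (3,2)@(7, 5): e=[34,54,8] → X
    (4,2)@(9, 5): e=[30,42,24] → X
    (5,2)@(11, 5): e=[26,30,40] → X
    (6,2)@(13, 5): e=[22,18,56] → X
    (7,2)@(15, 5): e=[18,6,72] → X
    (8,2)@(17, 5): e=[14,-6,88] → .
  covered (12 px):
    . . . . . . . . . .
    . X X X . . . . . .
    . . . X X X X X . .
    . . . . . X X X . .
    . . . . . . . X . .
    . . . . . . . . . .
T2:
  2·area = 84  (B↔C swapped to make it positive)
  edge (0, 2)→(12, 6): d=(12,4) inclusive
  edge (12, 6)→(3, 10): d=(-9,4) inclusive
  edge (3, 10)→(0, 2): d=(-3,-8) inclusive
    (0,1)@(1, 3): e=[8,71,5] → X
    (1,1)@(3, 3): e=[0,63,21] → X  [on edge]
    (2,1)@(5, 3): e=[-8,55,37] → .
    (0,2)@(1, 5): e=[32,53,-1] → .
    (1,2)@(3, 5): e=[24,45,15] → X
    (2,2)@(5, 5): e=[16,37,31] → X
    (3,2)@(7, 5): e=[8,29,47] → X
    (4,2)@(9, 5): e=[0,21,63] → X  [on edge]
    (5,2)@(11, 5): e=[-8,13,79] → .
    (1,3)@(3, 7): e=[48,27,9] → X
    (5,3)@(11, 7): e=[16,-5,73] → .
    (7,3)@(15, 7): e=[0,-21,105] → .  [on edge]
  covered (12 px):
    . . . . . . . . . .
    X X . . . . . . . .
    . X X X X . . . . .
    . X X X X . . . . .
    . X X . . . . . . .
    . . . . . . . . . .
T3:
  2·area = 4
  edge (2, 2)→(14, 4): d=(12,2) inclusive
  edge (14, 4)→(12, 4): d=(-2,0) inclusive
  edge (12, 4)→(2, 2): d=(-10,-2) inclusive
    (3,1)@(7, 3): e=[2,2,0] → X  [on edge]
    (4,1)@(9, 3): e=[-2,2,4] → .
    (3,2)@(7, 5): e=[26,-2,-20] → .
    (8,2)@(17, 5): e=[6,-2,0] → .  [on edge]
  covered (1 px):
    . . . . . . . . . .
    . . . X . . . . . .
    . . . . . . . . . .
    . . . . . . . . . .
    . . . . . . . . . .
    . . . . . . . . . .

Result: [4,43,21]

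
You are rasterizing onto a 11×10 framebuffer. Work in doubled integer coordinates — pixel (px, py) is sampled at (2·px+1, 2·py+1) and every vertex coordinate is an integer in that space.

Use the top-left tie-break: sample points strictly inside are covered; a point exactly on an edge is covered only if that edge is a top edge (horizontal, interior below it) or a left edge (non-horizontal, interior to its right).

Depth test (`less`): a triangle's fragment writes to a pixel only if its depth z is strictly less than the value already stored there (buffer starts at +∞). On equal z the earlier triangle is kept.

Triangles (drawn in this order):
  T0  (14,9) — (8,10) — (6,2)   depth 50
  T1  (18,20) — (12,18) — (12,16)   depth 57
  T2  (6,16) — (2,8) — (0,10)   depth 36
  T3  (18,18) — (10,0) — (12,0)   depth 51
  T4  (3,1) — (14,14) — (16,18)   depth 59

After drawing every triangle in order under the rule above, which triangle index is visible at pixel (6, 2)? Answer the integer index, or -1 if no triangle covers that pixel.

T0:
  2·area = 50
  edge (14, 9)→(8, 10): d=(-6,1) right/bottom  bias=-1
  edge (8, 10)→(6, 2): d=(-2,-8) top-left  bias=+0
  edge (6, 2)→(14, 9): d=(8,7) right/bottom  bias=-1
    (3,1)@(7, 3): e=[43,6,1] → #
    (4,1)@(9, 3): e=[41,22,-13] → ·
    (3,2)@(7, 5): e=[31,2,17] → #
    (4,2)@(9, 5): e=[29,18,3] → #
    (5,2)@(11, 5): e=[27,34,-11] → ·
    (3,3)@(7, 7): e=[19,-2,33] → ·
    (4,3)@(9, 7): e=[17,14,19] → #
    (5,3)@(11, 7): e=[15,30,5] → #
    (6,3)@(13, 7): e=[13,46,-9] → ·
    (4,4)@(9, 9): e=[5,10,35] → #
    (6,4)@(13, 9): e=[1,42,7] → #
    (7,4)@(15, 9): e=[-1,58,-7] → ·
  covered (8 px):
    · · · · · · · · · · ·
    · · · # · · · · · · ·
    · · · # # · · · · · ·
    · · · · # # · · · · ·
    · · · · # # # · · · ·
    · · · · · · · · · · ·
    · · · · · · · · · · ·
    · · · · · · · · · · ·
    · · · · · · · · · · ·
    · · · · · · · · · · ·
T1:
  2·area = 12
  edge (18, 20)→(12, 18): d=(-6,-2) top-left  bias=+0
  edge (12, 18)→(12, 16): d=(0,-2) top-left  bias=+0
  edge (12, 16)→(18, 20): d=(6,4) right/bottom  bias=-1
    (1,7)@(3, 15): e=[0,-18,30] → ·  [on edge]
    (4,8)@(9, 17): e=[0,-6,18] → ·  [on edge]
    (6,8)@(13, 17): e=[8,2,2] → #
    (7,8)@(15, 17): e=[12,6,-6] → ·
    (6,9)@(13, 19): e=[-4,2,14] → ·
    (7,9)@(15, 19): e=[0,6,6] → #  [on edge]
    (8,9)@(17, 19): e=[4,10,-2] → ·
  covered (2 px):
    · · · · · · · · · · ·
    · · · · · · · · · · ·
    · · · · · · · · · · ·
    · · · · · · · · · · ·
    · · · · · · · · · · ·
    · · · · · · · · · · ·
    · · · · · · · · · · ·
    · · · · · · · · · · ·
    · · · · · · # · · · ·
    · · · · · · · # · · ·
T2:
  2·area = 24  (B↔C swapped to make it positive)
  edge (6, 16)→(0, 10): d=(-6,-6) top-left  bias=+0
  edge (0, 10)→(2, 8): d=(2,-2) top-left  bias=+0
  edge (2, 8)→(6, 16): d=(4,8) right/bottom  bias=-1
    (4,0)@(9, 1): e=[108,0,-84] → ·  [on edge]
    (3,1)@(7, 3): e=[84,0,-60] → ·  [on edge]
    (2,2)@(5, 5): e=[60,0,-36] → ·  [on edge]
    (1,3)@(3, 7): e=[36,0,-12] → ·  [on edge]
    (0,4)@(1, 9): e=[12,0,12] → #  [on edge]
    (1,4)@(3, 9): e=[24,4,-4] → ·
    (0,5)@(1, 11): e=[0,4,20] → #  [on edge]
    (1,5)@(3, 11): e=[12,8,4] → #
    (2,5)@(5, 11): e=[24,12,-12] → ·
    (0,6)@(1, 13): e=[-12,8,28] → ·
    (1,6)@(3, 13): e=[0,12,12] → #  [on edge]
    (2,6)@(5, 13): e=[12,16,-4] → ·
    (2,7)@(5, 15): e=[0,20,4] → #  [on edge]
    (3,8)@(7, 17): e=[0,28,-4] → ·  [on edge]
    (4,9)@(9, 19): e=[0,36,-12] → ·  [on edge]
  covered (5 px):
    · · · · · · · · · · ·
    · · · · · · · · · · ·
    · · · · · · · · · · ·
    · · · · · · · · · · ·
    # · · · · · · · · · ·
    # # · · · · · · · · ·
    · # · · · · · · · · ·
    · · # · · · · · · · ·
    · · · · · · · · · · ·
    · · · · · · · · · · ·
T3:
  2·area = 36
  edge (18, 18)→(10, 0): d=(-8,-18) top-left  bias=+0
  edge (10, 0)→(12, 0): d=(2,0) top-left  bias=+0
  edge (12, 0)→(18, 18): d=(6,18) right/bottom  bias=-1
    (5,0)@(11, 1): e=[10,2,24] → #
    (6,0)@(13, 1): e=[46,2,-12] → ·
    (5,1)@(11, 3): e=[-6,6,36] → ·
    (6,1)@(13, 3): e=[30,6,0] → ·  [on edge]
    (6,2)@(13, 5): e=[14,10,12] → #
    (7,2)@(15, 5): e=[50,10,-24] → ·
    (6,3)@(13, 7): e=[-2,14,24] → ·
    (7,4)@(15, 9): e=[18,18,0] → ·  [on edge]
    (7,5)@(15, 11): e=[2,22,12] → #
    (8,5)@(17, 11): e=[38,22,-24] → ·
    (7,6)@(15, 13): e=[-14,26,24] → ·
    (8,7)@(17, 15): e=[6,30,0] → ·  [on edge]
  covered (3 px):
    · · · · · # · · · · ·
    · · · · · · · · · · ·
    · · · · · · # · · · ·
    · · · · · · · · · · ·
    · · · · · · · · · · ·
    · · · · · · · # · · ·
    · · · · · · · · · · ·
    · · · · · · · · · · ·
    · · · · · · · · · · ·
    · · · · · · · · · · ·
T4:
  2·area = 18
  edge (3, 1)→(14, 14): d=(11,13) right/bottom  bias=-1
  edge (14, 14)→(16, 18): d=(2,4) right/bottom  bias=-1
  edge (16, 18)→(3, 1): d=(-13,-17) top-left  bias=+0
    (1,0)@(3, 1): e=[0,18,0] → ·  [on edge]
    (5,5)@(11, 11): e=[6,6,6] → #
    (6,5)@(13, 11): e=[-20,-2,40] → ·
    (5,6)@(11, 13): e=[28,10,-20] → ·
    (6,6)@(13, 13): e=[2,2,14] → #
    (7,6)@(15, 13): e=[-24,-6,48] → ·
    (6,7)@(13, 15): e=[24,6,-12] → ·
  covered (2 px):
    · · · · · · · · · · ·
    · · · · · · · · · · ·
    · · · · · · · · · · ·
    · · · · · · · · · · ·
    · · · · · · · · · · ·
    · · · · · # · · · · ·
    · · · · · · # · · · ·
    · · · · · · · · · · ·
    · · · · · · · · · · ·
    · · · · · · · · · · ·

Z-buffer (winner per pixel, '.' = empty):
  . . . . . 3 . . . . .
  . . . 0 . . . . . . .
  . . . 0 0 . 3 . . . .
  . . . . 0 0 . . . . .
  2 . . . 0 0 0 . . . .
  2 2 . . . 4 . 3 . . .
  . 2 . . . . 4 . . . .
  . . 2 . . . . . . . .
  . . . . . . 1 . . . .
  . . . . . . . 1 . . .

Result: 3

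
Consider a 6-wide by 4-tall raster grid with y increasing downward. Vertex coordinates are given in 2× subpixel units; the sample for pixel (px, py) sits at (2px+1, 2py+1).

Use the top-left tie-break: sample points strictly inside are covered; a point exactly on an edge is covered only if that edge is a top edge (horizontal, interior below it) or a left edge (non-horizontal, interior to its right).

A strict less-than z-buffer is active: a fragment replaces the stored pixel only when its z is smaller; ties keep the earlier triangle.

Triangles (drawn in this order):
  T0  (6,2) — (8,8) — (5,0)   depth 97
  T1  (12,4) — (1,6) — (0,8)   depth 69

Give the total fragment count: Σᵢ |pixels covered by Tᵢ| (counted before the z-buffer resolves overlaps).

T0:
  2·area = 2
  edge (6, 2)→(8, 8): d=(2,6) right/bottom  bias=-1
  edge (8, 8)→(5, 0): d=(-3,-8) top-left  bias=+0
  edge (5, 0)→(6, 2): d=(1,2) right/bottom  bias=-1
    (3,2)@(7, 5): e=[0,1,1] → .  [on edge]
  covered (0 px):
    . . . . . .
    . . . . . .
    . . . . . .
    . . . . . .
T1:
  2·area = 20  (B↔C swapped to make it positive)
  edge (12, 4)→(0, 8): d=(-12,4) right/bottom  bias=-1
  edge (0, 8)→(1, 6): d=(1,-2) top-left  bias=+0
  edge (1, 6)→(12, 4): d=(11,-2) top-left  bias=+0
    (3,2)@(7, 5): e=[8,11,1] → X
    (4,2)@(9, 5): e=[0,15,5] → .  [on edge]
    (0,3)@(1, 7): e=[8,1,11] → X
    (1,3)@(3, 7): e=[0,5,15] → .  [on edge]
    (3,3)@(7, 7): e=[-16,13,23] → .
  covered (2 px):
    . . . . . .
    . . . . . .
    . . . X . .
    X . . . . .

Answer: 2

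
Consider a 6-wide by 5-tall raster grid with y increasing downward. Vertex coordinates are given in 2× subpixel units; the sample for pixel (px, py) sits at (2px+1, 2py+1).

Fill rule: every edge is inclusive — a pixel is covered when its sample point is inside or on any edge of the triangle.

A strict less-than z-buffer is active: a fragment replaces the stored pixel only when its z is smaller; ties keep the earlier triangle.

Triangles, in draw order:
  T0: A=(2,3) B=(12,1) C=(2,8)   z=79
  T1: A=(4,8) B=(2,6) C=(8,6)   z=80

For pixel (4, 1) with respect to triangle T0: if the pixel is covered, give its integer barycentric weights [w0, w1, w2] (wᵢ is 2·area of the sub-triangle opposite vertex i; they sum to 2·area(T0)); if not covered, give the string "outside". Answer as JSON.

T0:
  2·area = 50
  edge (2, 3)→(12, 1): d=(10,-2) inclusive
  edge (12, 1)→(2, 8): d=(-10,7) inclusive
  edge (2, 8)→(2, 3): d=(0,-5) inclusive
    (1,1)@(3, 3): e=[2,43,5] → X
    (2,1)@(5, 3): e=[6,29,15] → X
    (3,1)@(7, 3): e=[10,15,25] → X
    (4,1)@(9, 3): e=[14,1,35] → X
    (5,1)@(11, 3): e=[18,-13,45] → .
    (1,2)@(3, 5): e=[22,23,5] → X
    (3,2)@(7, 5): e=[30,-5,25] → .
    (4,2)@(9, 5): e=[34,-19,35] → .
    (1,3)@(3, 7): e=[42,3,5] → X
    (2,3)@(5, 7): e=[46,-11,15] → .
    (1,4)@(3, 9): e=[62,-17,5] → .
  covered (7 px):
    . . . . . .
    . X X X X .
    . X X . . .
    . X . . . .
    . . . . . .
T1:
  2·area = 12
  edge (4, 8)→(2, 6): d=(-2,-2) inclusive
  edge (2, 6)→(8, 6): d=(6,0) inclusive
  edge (8, 6)→(4, 8): d=(-4,2) inclusive
    (0,2)@(1, 5): e=[0,-6,18] → .  [on edge]
    (1,3)@(3, 7): e=[0,6,6] → X  [on edge]
    (2,3)@(5, 7): e=[4,6,2] → X
    (3,3)@(7, 7): e=[8,6,-2] → .
    (1,4)@(3, 9): e=[-4,18,-2] → .
    (2,4)@(5, 9): e=[0,18,-6] → .  [on edge]
  covered (2 px):
    . . . . . .
    . . . . . .
    . . . . . .
    . X X . . .
    . . . . . .

Final: [1,35,14]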